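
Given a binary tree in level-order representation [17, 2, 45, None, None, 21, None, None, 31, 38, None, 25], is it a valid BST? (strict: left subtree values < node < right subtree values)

Level-order array: [17, 2, 45, None, None, 21, None, None, 31, 38, None, 25]
Validate using subtree bounds (lo, hi): at each node, require lo < value < hi,
then recurse left with hi=value and right with lo=value.
Preorder trace (stopping at first violation):
  at node 17 with bounds (-inf, +inf): OK
  at node 2 with bounds (-inf, 17): OK
  at node 45 with bounds (17, +inf): OK
  at node 21 with bounds (17, 45): OK
  at node 31 with bounds (21, 45): OK
  at node 38 with bounds (21, 31): VIOLATION
Node 38 violates its bound: not (21 < 38 < 31).
Result: Not a valid BST


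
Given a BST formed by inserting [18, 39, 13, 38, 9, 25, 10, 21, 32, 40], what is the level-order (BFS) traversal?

Tree insertion order: [18, 39, 13, 38, 9, 25, 10, 21, 32, 40]
Tree (level-order array): [18, 13, 39, 9, None, 38, 40, None, 10, 25, None, None, None, None, None, 21, 32]
BFS from the root, enqueuing left then right child of each popped node:
  queue [18] -> pop 18, enqueue [13, 39], visited so far: [18]
  queue [13, 39] -> pop 13, enqueue [9], visited so far: [18, 13]
  queue [39, 9] -> pop 39, enqueue [38, 40], visited so far: [18, 13, 39]
  queue [9, 38, 40] -> pop 9, enqueue [10], visited so far: [18, 13, 39, 9]
  queue [38, 40, 10] -> pop 38, enqueue [25], visited so far: [18, 13, 39, 9, 38]
  queue [40, 10, 25] -> pop 40, enqueue [none], visited so far: [18, 13, 39, 9, 38, 40]
  queue [10, 25] -> pop 10, enqueue [none], visited so far: [18, 13, 39, 9, 38, 40, 10]
  queue [25] -> pop 25, enqueue [21, 32], visited so far: [18, 13, 39, 9, 38, 40, 10, 25]
  queue [21, 32] -> pop 21, enqueue [none], visited so far: [18, 13, 39, 9, 38, 40, 10, 25, 21]
  queue [32] -> pop 32, enqueue [none], visited so far: [18, 13, 39, 9, 38, 40, 10, 25, 21, 32]
Result: [18, 13, 39, 9, 38, 40, 10, 25, 21, 32]


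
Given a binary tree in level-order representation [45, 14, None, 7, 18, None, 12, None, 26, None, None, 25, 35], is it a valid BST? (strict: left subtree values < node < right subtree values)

Level-order array: [45, 14, None, 7, 18, None, 12, None, 26, None, None, 25, 35]
Validate using subtree bounds (lo, hi): at each node, require lo < value < hi,
then recurse left with hi=value and right with lo=value.
Preorder trace (stopping at first violation):
  at node 45 with bounds (-inf, +inf): OK
  at node 14 with bounds (-inf, 45): OK
  at node 7 with bounds (-inf, 14): OK
  at node 12 with bounds (7, 14): OK
  at node 18 with bounds (14, 45): OK
  at node 26 with bounds (18, 45): OK
  at node 25 with bounds (18, 26): OK
  at node 35 with bounds (26, 45): OK
No violation found at any node.
Result: Valid BST


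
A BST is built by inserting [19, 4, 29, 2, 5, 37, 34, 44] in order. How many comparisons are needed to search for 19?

Search path for 19: 19
Found: True
Comparisons: 1


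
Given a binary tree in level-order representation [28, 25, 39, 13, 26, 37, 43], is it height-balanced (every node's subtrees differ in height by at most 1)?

Tree (level-order array): [28, 25, 39, 13, 26, 37, 43]
Definition: a tree is height-balanced if, at every node, |h(left) - h(right)| <= 1 (empty subtree has height -1).
Bottom-up per-node check:
  node 13: h_left=-1, h_right=-1, diff=0 [OK], height=0
  node 26: h_left=-1, h_right=-1, diff=0 [OK], height=0
  node 25: h_left=0, h_right=0, diff=0 [OK], height=1
  node 37: h_left=-1, h_right=-1, diff=0 [OK], height=0
  node 43: h_left=-1, h_right=-1, diff=0 [OK], height=0
  node 39: h_left=0, h_right=0, diff=0 [OK], height=1
  node 28: h_left=1, h_right=1, diff=0 [OK], height=2
All nodes satisfy the balance condition.
Result: Balanced


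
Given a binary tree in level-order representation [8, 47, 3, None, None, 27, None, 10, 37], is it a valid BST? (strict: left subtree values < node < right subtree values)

Level-order array: [8, 47, 3, None, None, 27, None, 10, 37]
Validate using subtree bounds (lo, hi): at each node, require lo < value < hi,
then recurse left with hi=value and right with lo=value.
Preorder trace (stopping at first violation):
  at node 8 with bounds (-inf, +inf): OK
  at node 47 with bounds (-inf, 8): VIOLATION
Node 47 violates its bound: not (-inf < 47 < 8).
Result: Not a valid BST


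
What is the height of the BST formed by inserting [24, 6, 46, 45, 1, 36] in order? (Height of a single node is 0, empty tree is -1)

Insertion order: [24, 6, 46, 45, 1, 36]
Tree (level-order array): [24, 6, 46, 1, None, 45, None, None, None, 36]
Compute height bottom-up (empty subtree = -1):
  height(1) = 1 + max(-1, -1) = 0
  height(6) = 1 + max(0, -1) = 1
  height(36) = 1 + max(-1, -1) = 0
  height(45) = 1 + max(0, -1) = 1
  height(46) = 1 + max(1, -1) = 2
  height(24) = 1 + max(1, 2) = 3
Height = 3


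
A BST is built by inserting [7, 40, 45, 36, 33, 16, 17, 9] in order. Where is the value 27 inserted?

Starting tree (level order): [7, None, 40, 36, 45, 33, None, None, None, 16, None, 9, 17]
Insertion path: 7 -> 40 -> 36 -> 33 -> 16 -> 17
Result: insert 27 as right child of 17
Final tree (level order): [7, None, 40, 36, 45, 33, None, None, None, 16, None, 9, 17, None, None, None, 27]


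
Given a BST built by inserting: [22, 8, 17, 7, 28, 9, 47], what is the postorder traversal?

Tree insertion order: [22, 8, 17, 7, 28, 9, 47]
Tree (level-order array): [22, 8, 28, 7, 17, None, 47, None, None, 9]
Postorder traversal: [7, 9, 17, 8, 47, 28, 22]


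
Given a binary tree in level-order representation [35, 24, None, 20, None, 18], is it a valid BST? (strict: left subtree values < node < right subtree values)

Level-order array: [35, 24, None, 20, None, 18]
Validate using subtree bounds (lo, hi): at each node, require lo < value < hi,
then recurse left with hi=value and right with lo=value.
Preorder trace (stopping at first violation):
  at node 35 with bounds (-inf, +inf): OK
  at node 24 with bounds (-inf, 35): OK
  at node 20 with bounds (-inf, 24): OK
  at node 18 with bounds (-inf, 20): OK
No violation found at any node.
Result: Valid BST


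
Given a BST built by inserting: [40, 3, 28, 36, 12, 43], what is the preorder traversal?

Tree insertion order: [40, 3, 28, 36, 12, 43]
Tree (level-order array): [40, 3, 43, None, 28, None, None, 12, 36]
Preorder traversal: [40, 3, 28, 12, 36, 43]


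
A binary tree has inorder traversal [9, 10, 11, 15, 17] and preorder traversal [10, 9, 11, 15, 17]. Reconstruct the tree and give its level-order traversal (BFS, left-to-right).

Inorder:  [9, 10, 11, 15, 17]
Preorder: [10, 9, 11, 15, 17]
Algorithm: preorder visits root first, so consume preorder in order;
for each root, split the current inorder slice at that value into
left-subtree inorder and right-subtree inorder, then recurse.
Recursive splits:
  root=10; inorder splits into left=[9], right=[11, 15, 17]
  root=9; inorder splits into left=[], right=[]
  root=11; inorder splits into left=[], right=[15, 17]
  root=15; inorder splits into left=[], right=[17]
  root=17; inorder splits into left=[], right=[]
Reconstructed level-order: [10, 9, 11, 15, 17]


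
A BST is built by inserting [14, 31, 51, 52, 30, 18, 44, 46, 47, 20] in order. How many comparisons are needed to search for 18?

Search path for 18: 14 -> 31 -> 30 -> 18
Found: True
Comparisons: 4


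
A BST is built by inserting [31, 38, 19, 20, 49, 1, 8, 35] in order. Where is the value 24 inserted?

Starting tree (level order): [31, 19, 38, 1, 20, 35, 49, None, 8]
Insertion path: 31 -> 19 -> 20
Result: insert 24 as right child of 20
Final tree (level order): [31, 19, 38, 1, 20, 35, 49, None, 8, None, 24]


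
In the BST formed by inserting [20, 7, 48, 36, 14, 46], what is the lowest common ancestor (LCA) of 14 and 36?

Tree insertion order: [20, 7, 48, 36, 14, 46]
Tree (level-order array): [20, 7, 48, None, 14, 36, None, None, None, None, 46]
In a BST, the LCA of p=14, q=36 is the first node v on the
root-to-leaf path with p <= v <= q (go left if both < v, right if both > v).
Walk from root:
  at 20: 14 <= 20 <= 36, this is the LCA
LCA = 20


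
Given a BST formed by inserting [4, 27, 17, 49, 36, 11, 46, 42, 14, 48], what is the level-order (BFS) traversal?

Tree insertion order: [4, 27, 17, 49, 36, 11, 46, 42, 14, 48]
Tree (level-order array): [4, None, 27, 17, 49, 11, None, 36, None, None, 14, None, 46, None, None, 42, 48]
BFS from the root, enqueuing left then right child of each popped node:
  queue [4] -> pop 4, enqueue [27], visited so far: [4]
  queue [27] -> pop 27, enqueue [17, 49], visited so far: [4, 27]
  queue [17, 49] -> pop 17, enqueue [11], visited so far: [4, 27, 17]
  queue [49, 11] -> pop 49, enqueue [36], visited so far: [4, 27, 17, 49]
  queue [11, 36] -> pop 11, enqueue [14], visited so far: [4, 27, 17, 49, 11]
  queue [36, 14] -> pop 36, enqueue [46], visited so far: [4, 27, 17, 49, 11, 36]
  queue [14, 46] -> pop 14, enqueue [none], visited so far: [4, 27, 17, 49, 11, 36, 14]
  queue [46] -> pop 46, enqueue [42, 48], visited so far: [4, 27, 17, 49, 11, 36, 14, 46]
  queue [42, 48] -> pop 42, enqueue [none], visited so far: [4, 27, 17, 49, 11, 36, 14, 46, 42]
  queue [48] -> pop 48, enqueue [none], visited so far: [4, 27, 17, 49, 11, 36, 14, 46, 42, 48]
Result: [4, 27, 17, 49, 11, 36, 14, 46, 42, 48]


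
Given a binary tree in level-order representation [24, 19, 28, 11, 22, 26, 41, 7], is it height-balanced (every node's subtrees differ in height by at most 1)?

Tree (level-order array): [24, 19, 28, 11, 22, 26, 41, 7]
Definition: a tree is height-balanced if, at every node, |h(left) - h(right)| <= 1 (empty subtree has height -1).
Bottom-up per-node check:
  node 7: h_left=-1, h_right=-1, diff=0 [OK], height=0
  node 11: h_left=0, h_right=-1, diff=1 [OK], height=1
  node 22: h_left=-1, h_right=-1, diff=0 [OK], height=0
  node 19: h_left=1, h_right=0, diff=1 [OK], height=2
  node 26: h_left=-1, h_right=-1, diff=0 [OK], height=0
  node 41: h_left=-1, h_right=-1, diff=0 [OK], height=0
  node 28: h_left=0, h_right=0, diff=0 [OK], height=1
  node 24: h_left=2, h_right=1, diff=1 [OK], height=3
All nodes satisfy the balance condition.
Result: Balanced


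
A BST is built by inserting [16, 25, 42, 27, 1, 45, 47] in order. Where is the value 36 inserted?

Starting tree (level order): [16, 1, 25, None, None, None, 42, 27, 45, None, None, None, 47]
Insertion path: 16 -> 25 -> 42 -> 27
Result: insert 36 as right child of 27
Final tree (level order): [16, 1, 25, None, None, None, 42, 27, 45, None, 36, None, 47]


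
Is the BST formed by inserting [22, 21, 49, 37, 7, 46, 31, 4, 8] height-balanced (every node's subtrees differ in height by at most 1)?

Tree (level-order array): [22, 21, 49, 7, None, 37, None, 4, 8, 31, 46]
Definition: a tree is height-balanced if, at every node, |h(left) - h(right)| <= 1 (empty subtree has height -1).
Bottom-up per-node check:
  node 4: h_left=-1, h_right=-1, diff=0 [OK], height=0
  node 8: h_left=-1, h_right=-1, diff=0 [OK], height=0
  node 7: h_left=0, h_right=0, diff=0 [OK], height=1
  node 21: h_left=1, h_right=-1, diff=2 [FAIL (|1--1|=2 > 1)], height=2
  node 31: h_left=-1, h_right=-1, diff=0 [OK], height=0
  node 46: h_left=-1, h_right=-1, diff=0 [OK], height=0
  node 37: h_left=0, h_right=0, diff=0 [OK], height=1
  node 49: h_left=1, h_right=-1, diff=2 [FAIL (|1--1|=2 > 1)], height=2
  node 22: h_left=2, h_right=2, diff=0 [OK], height=3
Node 21 violates the condition: |1 - -1| = 2 > 1.
Result: Not balanced


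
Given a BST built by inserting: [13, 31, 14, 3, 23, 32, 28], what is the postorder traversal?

Tree insertion order: [13, 31, 14, 3, 23, 32, 28]
Tree (level-order array): [13, 3, 31, None, None, 14, 32, None, 23, None, None, None, 28]
Postorder traversal: [3, 28, 23, 14, 32, 31, 13]


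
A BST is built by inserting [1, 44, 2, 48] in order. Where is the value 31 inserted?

Starting tree (level order): [1, None, 44, 2, 48]
Insertion path: 1 -> 44 -> 2
Result: insert 31 as right child of 2
Final tree (level order): [1, None, 44, 2, 48, None, 31]


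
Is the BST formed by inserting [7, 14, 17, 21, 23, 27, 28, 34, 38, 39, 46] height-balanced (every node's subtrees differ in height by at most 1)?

Tree (level-order array): [7, None, 14, None, 17, None, 21, None, 23, None, 27, None, 28, None, 34, None, 38, None, 39, None, 46]
Definition: a tree is height-balanced if, at every node, |h(left) - h(right)| <= 1 (empty subtree has height -1).
Bottom-up per-node check:
  node 46: h_left=-1, h_right=-1, diff=0 [OK], height=0
  node 39: h_left=-1, h_right=0, diff=1 [OK], height=1
  node 38: h_left=-1, h_right=1, diff=2 [FAIL (|-1-1|=2 > 1)], height=2
  node 34: h_left=-1, h_right=2, diff=3 [FAIL (|-1-2|=3 > 1)], height=3
  node 28: h_left=-1, h_right=3, diff=4 [FAIL (|-1-3|=4 > 1)], height=4
  node 27: h_left=-1, h_right=4, diff=5 [FAIL (|-1-4|=5 > 1)], height=5
  node 23: h_left=-1, h_right=5, diff=6 [FAIL (|-1-5|=6 > 1)], height=6
  node 21: h_left=-1, h_right=6, diff=7 [FAIL (|-1-6|=7 > 1)], height=7
  node 17: h_left=-1, h_right=7, diff=8 [FAIL (|-1-7|=8 > 1)], height=8
  node 14: h_left=-1, h_right=8, diff=9 [FAIL (|-1-8|=9 > 1)], height=9
  node 7: h_left=-1, h_right=9, diff=10 [FAIL (|-1-9|=10 > 1)], height=10
Node 38 violates the condition: |-1 - 1| = 2 > 1.
Result: Not balanced


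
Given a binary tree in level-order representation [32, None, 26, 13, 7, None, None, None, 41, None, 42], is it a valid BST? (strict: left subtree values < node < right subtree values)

Level-order array: [32, None, 26, 13, 7, None, None, None, 41, None, 42]
Validate using subtree bounds (lo, hi): at each node, require lo < value < hi,
then recurse left with hi=value and right with lo=value.
Preorder trace (stopping at first violation):
  at node 32 with bounds (-inf, +inf): OK
  at node 26 with bounds (32, +inf): VIOLATION
Node 26 violates its bound: not (32 < 26 < +inf).
Result: Not a valid BST


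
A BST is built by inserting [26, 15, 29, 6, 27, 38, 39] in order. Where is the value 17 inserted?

Starting tree (level order): [26, 15, 29, 6, None, 27, 38, None, None, None, None, None, 39]
Insertion path: 26 -> 15
Result: insert 17 as right child of 15
Final tree (level order): [26, 15, 29, 6, 17, 27, 38, None, None, None, None, None, None, None, 39]


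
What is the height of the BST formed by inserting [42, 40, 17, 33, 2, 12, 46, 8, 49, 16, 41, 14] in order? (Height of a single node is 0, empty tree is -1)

Insertion order: [42, 40, 17, 33, 2, 12, 46, 8, 49, 16, 41, 14]
Tree (level-order array): [42, 40, 46, 17, 41, None, 49, 2, 33, None, None, None, None, None, 12, None, None, 8, 16, None, None, 14]
Compute height bottom-up (empty subtree = -1):
  height(8) = 1 + max(-1, -1) = 0
  height(14) = 1 + max(-1, -1) = 0
  height(16) = 1 + max(0, -1) = 1
  height(12) = 1 + max(0, 1) = 2
  height(2) = 1 + max(-1, 2) = 3
  height(33) = 1 + max(-1, -1) = 0
  height(17) = 1 + max(3, 0) = 4
  height(41) = 1 + max(-1, -1) = 0
  height(40) = 1 + max(4, 0) = 5
  height(49) = 1 + max(-1, -1) = 0
  height(46) = 1 + max(-1, 0) = 1
  height(42) = 1 + max(5, 1) = 6
Height = 6


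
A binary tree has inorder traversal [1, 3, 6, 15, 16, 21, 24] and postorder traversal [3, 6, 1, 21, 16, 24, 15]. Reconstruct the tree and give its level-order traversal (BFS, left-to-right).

Inorder:   [1, 3, 6, 15, 16, 21, 24]
Postorder: [3, 6, 1, 21, 16, 24, 15]
Algorithm: postorder visits root last, so walk postorder right-to-left;
each value is the root of the current inorder slice — split it at that
value, recurse on the right subtree first, then the left.
Recursive splits:
  root=15; inorder splits into left=[1, 3, 6], right=[16, 21, 24]
  root=24; inorder splits into left=[16, 21], right=[]
  root=16; inorder splits into left=[], right=[21]
  root=21; inorder splits into left=[], right=[]
  root=1; inorder splits into left=[], right=[3, 6]
  root=6; inorder splits into left=[3], right=[]
  root=3; inorder splits into left=[], right=[]
Reconstructed level-order: [15, 1, 24, 6, 16, 3, 21]


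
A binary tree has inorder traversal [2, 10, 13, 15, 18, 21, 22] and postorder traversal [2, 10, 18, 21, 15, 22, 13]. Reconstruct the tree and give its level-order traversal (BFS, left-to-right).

Inorder:   [2, 10, 13, 15, 18, 21, 22]
Postorder: [2, 10, 18, 21, 15, 22, 13]
Algorithm: postorder visits root last, so walk postorder right-to-left;
each value is the root of the current inorder slice — split it at that
value, recurse on the right subtree first, then the left.
Recursive splits:
  root=13; inorder splits into left=[2, 10], right=[15, 18, 21, 22]
  root=22; inorder splits into left=[15, 18, 21], right=[]
  root=15; inorder splits into left=[], right=[18, 21]
  root=21; inorder splits into left=[18], right=[]
  root=18; inorder splits into left=[], right=[]
  root=10; inorder splits into left=[2], right=[]
  root=2; inorder splits into left=[], right=[]
Reconstructed level-order: [13, 10, 22, 2, 15, 21, 18]


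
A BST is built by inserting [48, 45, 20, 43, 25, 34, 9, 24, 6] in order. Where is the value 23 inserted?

Starting tree (level order): [48, 45, None, 20, None, 9, 43, 6, None, 25, None, None, None, 24, 34]
Insertion path: 48 -> 45 -> 20 -> 43 -> 25 -> 24
Result: insert 23 as left child of 24
Final tree (level order): [48, 45, None, 20, None, 9, 43, 6, None, 25, None, None, None, 24, 34, 23]


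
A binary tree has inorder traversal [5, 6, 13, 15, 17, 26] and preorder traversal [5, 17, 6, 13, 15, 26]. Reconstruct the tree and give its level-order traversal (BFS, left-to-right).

Inorder:  [5, 6, 13, 15, 17, 26]
Preorder: [5, 17, 6, 13, 15, 26]
Algorithm: preorder visits root first, so consume preorder in order;
for each root, split the current inorder slice at that value into
left-subtree inorder and right-subtree inorder, then recurse.
Recursive splits:
  root=5; inorder splits into left=[], right=[6, 13, 15, 17, 26]
  root=17; inorder splits into left=[6, 13, 15], right=[26]
  root=6; inorder splits into left=[], right=[13, 15]
  root=13; inorder splits into left=[], right=[15]
  root=15; inorder splits into left=[], right=[]
  root=26; inorder splits into left=[], right=[]
Reconstructed level-order: [5, 17, 6, 26, 13, 15]


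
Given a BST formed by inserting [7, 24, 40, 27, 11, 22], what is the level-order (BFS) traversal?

Tree insertion order: [7, 24, 40, 27, 11, 22]
Tree (level-order array): [7, None, 24, 11, 40, None, 22, 27]
BFS from the root, enqueuing left then right child of each popped node:
  queue [7] -> pop 7, enqueue [24], visited so far: [7]
  queue [24] -> pop 24, enqueue [11, 40], visited so far: [7, 24]
  queue [11, 40] -> pop 11, enqueue [22], visited so far: [7, 24, 11]
  queue [40, 22] -> pop 40, enqueue [27], visited so far: [7, 24, 11, 40]
  queue [22, 27] -> pop 22, enqueue [none], visited so far: [7, 24, 11, 40, 22]
  queue [27] -> pop 27, enqueue [none], visited so far: [7, 24, 11, 40, 22, 27]
Result: [7, 24, 11, 40, 22, 27]


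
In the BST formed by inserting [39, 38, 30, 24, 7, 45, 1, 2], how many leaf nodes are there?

Tree built from: [39, 38, 30, 24, 7, 45, 1, 2]
Tree (level-order array): [39, 38, 45, 30, None, None, None, 24, None, 7, None, 1, None, None, 2]
Rule: A leaf has 0 children.
Per-node child counts:
  node 39: 2 child(ren)
  node 38: 1 child(ren)
  node 30: 1 child(ren)
  node 24: 1 child(ren)
  node 7: 1 child(ren)
  node 1: 1 child(ren)
  node 2: 0 child(ren)
  node 45: 0 child(ren)
Matching nodes: [2, 45]
Count of leaf nodes: 2


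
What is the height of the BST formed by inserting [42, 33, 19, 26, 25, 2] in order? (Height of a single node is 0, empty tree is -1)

Insertion order: [42, 33, 19, 26, 25, 2]
Tree (level-order array): [42, 33, None, 19, None, 2, 26, None, None, 25]
Compute height bottom-up (empty subtree = -1):
  height(2) = 1 + max(-1, -1) = 0
  height(25) = 1 + max(-1, -1) = 0
  height(26) = 1 + max(0, -1) = 1
  height(19) = 1 + max(0, 1) = 2
  height(33) = 1 + max(2, -1) = 3
  height(42) = 1 + max(3, -1) = 4
Height = 4


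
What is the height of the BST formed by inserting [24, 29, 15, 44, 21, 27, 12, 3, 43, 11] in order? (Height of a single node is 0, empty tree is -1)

Insertion order: [24, 29, 15, 44, 21, 27, 12, 3, 43, 11]
Tree (level-order array): [24, 15, 29, 12, 21, 27, 44, 3, None, None, None, None, None, 43, None, None, 11]
Compute height bottom-up (empty subtree = -1):
  height(11) = 1 + max(-1, -1) = 0
  height(3) = 1 + max(-1, 0) = 1
  height(12) = 1 + max(1, -1) = 2
  height(21) = 1 + max(-1, -1) = 0
  height(15) = 1 + max(2, 0) = 3
  height(27) = 1 + max(-1, -1) = 0
  height(43) = 1 + max(-1, -1) = 0
  height(44) = 1 + max(0, -1) = 1
  height(29) = 1 + max(0, 1) = 2
  height(24) = 1 + max(3, 2) = 4
Height = 4


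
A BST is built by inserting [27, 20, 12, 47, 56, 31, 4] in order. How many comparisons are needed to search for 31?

Search path for 31: 27 -> 47 -> 31
Found: True
Comparisons: 3


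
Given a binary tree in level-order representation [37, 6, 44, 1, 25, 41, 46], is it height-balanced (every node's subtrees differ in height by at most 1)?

Tree (level-order array): [37, 6, 44, 1, 25, 41, 46]
Definition: a tree is height-balanced if, at every node, |h(left) - h(right)| <= 1 (empty subtree has height -1).
Bottom-up per-node check:
  node 1: h_left=-1, h_right=-1, diff=0 [OK], height=0
  node 25: h_left=-1, h_right=-1, diff=0 [OK], height=0
  node 6: h_left=0, h_right=0, diff=0 [OK], height=1
  node 41: h_left=-1, h_right=-1, diff=0 [OK], height=0
  node 46: h_left=-1, h_right=-1, diff=0 [OK], height=0
  node 44: h_left=0, h_right=0, diff=0 [OK], height=1
  node 37: h_left=1, h_right=1, diff=0 [OK], height=2
All nodes satisfy the balance condition.
Result: Balanced


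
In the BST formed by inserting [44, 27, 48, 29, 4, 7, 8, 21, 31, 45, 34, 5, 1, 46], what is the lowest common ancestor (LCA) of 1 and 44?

Tree insertion order: [44, 27, 48, 29, 4, 7, 8, 21, 31, 45, 34, 5, 1, 46]
Tree (level-order array): [44, 27, 48, 4, 29, 45, None, 1, 7, None, 31, None, 46, None, None, 5, 8, None, 34, None, None, None, None, None, 21]
In a BST, the LCA of p=1, q=44 is the first node v on the
root-to-leaf path with p <= v <= q (go left if both < v, right if both > v).
Walk from root:
  at 44: 1 <= 44 <= 44, this is the LCA
LCA = 44


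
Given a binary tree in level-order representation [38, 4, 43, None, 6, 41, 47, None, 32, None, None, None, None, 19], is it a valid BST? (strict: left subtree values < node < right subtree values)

Level-order array: [38, 4, 43, None, 6, 41, 47, None, 32, None, None, None, None, 19]
Validate using subtree bounds (lo, hi): at each node, require lo < value < hi,
then recurse left with hi=value and right with lo=value.
Preorder trace (stopping at first violation):
  at node 38 with bounds (-inf, +inf): OK
  at node 4 with bounds (-inf, 38): OK
  at node 6 with bounds (4, 38): OK
  at node 32 with bounds (6, 38): OK
  at node 19 with bounds (6, 32): OK
  at node 43 with bounds (38, +inf): OK
  at node 41 with bounds (38, 43): OK
  at node 47 with bounds (43, +inf): OK
No violation found at any node.
Result: Valid BST


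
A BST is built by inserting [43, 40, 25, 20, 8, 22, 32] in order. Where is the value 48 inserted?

Starting tree (level order): [43, 40, None, 25, None, 20, 32, 8, 22]
Insertion path: 43
Result: insert 48 as right child of 43
Final tree (level order): [43, 40, 48, 25, None, None, None, 20, 32, 8, 22]


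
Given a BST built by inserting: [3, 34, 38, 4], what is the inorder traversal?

Tree insertion order: [3, 34, 38, 4]
Tree (level-order array): [3, None, 34, 4, 38]
Inorder traversal: [3, 4, 34, 38]


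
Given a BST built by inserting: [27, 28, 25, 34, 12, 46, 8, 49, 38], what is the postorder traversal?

Tree insertion order: [27, 28, 25, 34, 12, 46, 8, 49, 38]
Tree (level-order array): [27, 25, 28, 12, None, None, 34, 8, None, None, 46, None, None, 38, 49]
Postorder traversal: [8, 12, 25, 38, 49, 46, 34, 28, 27]


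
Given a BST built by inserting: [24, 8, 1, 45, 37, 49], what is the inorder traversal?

Tree insertion order: [24, 8, 1, 45, 37, 49]
Tree (level-order array): [24, 8, 45, 1, None, 37, 49]
Inorder traversal: [1, 8, 24, 37, 45, 49]


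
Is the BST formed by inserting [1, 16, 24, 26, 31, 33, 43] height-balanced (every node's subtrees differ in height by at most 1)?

Tree (level-order array): [1, None, 16, None, 24, None, 26, None, 31, None, 33, None, 43]
Definition: a tree is height-balanced if, at every node, |h(left) - h(right)| <= 1 (empty subtree has height -1).
Bottom-up per-node check:
  node 43: h_left=-1, h_right=-1, diff=0 [OK], height=0
  node 33: h_left=-1, h_right=0, diff=1 [OK], height=1
  node 31: h_left=-1, h_right=1, diff=2 [FAIL (|-1-1|=2 > 1)], height=2
  node 26: h_left=-1, h_right=2, diff=3 [FAIL (|-1-2|=3 > 1)], height=3
  node 24: h_left=-1, h_right=3, diff=4 [FAIL (|-1-3|=4 > 1)], height=4
  node 16: h_left=-1, h_right=4, diff=5 [FAIL (|-1-4|=5 > 1)], height=5
  node 1: h_left=-1, h_right=5, diff=6 [FAIL (|-1-5|=6 > 1)], height=6
Node 31 violates the condition: |-1 - 1| = 2 > 1.
Result: Not balanced


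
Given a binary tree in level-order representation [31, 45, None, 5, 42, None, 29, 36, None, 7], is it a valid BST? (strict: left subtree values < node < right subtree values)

Level-order array: [31, 45, None, 5, 42, None, 29, 36, None, 7]
Validate using subtree bounds (lo, hi): at each node, require lo < value < hi,
then recurse left with hi=value and right with lo=value.
Preorder trace (stopping at first violation):
  at node 31 with bounds (-inf, +inf): OK
  at node 45 with bounds (-inf, 31): VIOLATION
Node 45 violates its bound: not (-inf < 45 < 31).
Result: Not a valid BST


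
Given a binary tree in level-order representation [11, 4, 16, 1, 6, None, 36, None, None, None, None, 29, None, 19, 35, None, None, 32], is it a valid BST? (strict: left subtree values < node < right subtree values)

Level-order array: [11, 4, 16, 1, 6, None, 36, None, None, None, None, 29, None, 19, 35, None, None, 32]
Validate using subtree bounds (lo, hi): at each node, require lo < value < hi,
then recurse left with hi=value and right with lo=value.
Preorder trace (stopping at first violation):
  at node 11 with bounds (-inf, +inf): OK
  at node 4 with bounds (-inf, 11): OK
  at node 1 with bounds (-inf, 4): OK
  at node 6 with bounds (4, 11): OK
  at node 16 with bounds (11, +inf): OK
  at node 36 with bounds (16, +inf): OK
  at node 29 with bounds (16, 36): OK
  at node 19 with bounds (16, 29): OK
  at node 35 with bounds (29, 36): OK
  at node 32 with bounds (29, 35): OK
No violation found at any node.
Result: Valid BST


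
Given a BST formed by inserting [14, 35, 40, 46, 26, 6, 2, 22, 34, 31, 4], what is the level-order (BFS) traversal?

Tree insertion order: [14, 35, 40, 46, 26, 6, 2, 22, 34, 31, 4]
Tree (level-order array): [14, 6, 35, 2, None, 26, 40, None, 4, 22, 34, None, 46, None, None, None, None, 31]
BFS from the root, enqueuing left then right child of each popped node:
  queue [14] -> pop 14, enqueue [6, 35], visited so far: [14]
  queue [6, 35] -> pop 6, enqueue [2], visited so far: [14, 6]
  queue [35, 2] -> pop 35, enqueue [26, 40], visited so far: [14, 6, 35]
  queue [2, 26, 40] -> pop 2, enqueue [4], visited so far: [14, 6, 35, 2]
  queue [26, 40, 4] -> pop 26, enqueue [22, 34], visited so far: [14, 6, 35, 2, 26]
  queue [40, 4, 22, 34] -> pop 40, enqueue [46], visited so far: [14, 6, 35, 2, 26, 40]
  queue [4, 22, 34, 46] -> pop 4, enqueue [none], visited so far: [14, 6, 35, 2, 26, 40, 4]
  queue [22, 34, 46] -> pop 22, enqueue [none], visited so far: [14, 6, 35, 2, 26, 40, 4, 22]
  queue [34, 46] -> pop 34, enqueue [31], visited so far: [14, 6, 35, 2, 26, 40, 4, 22, 34]
  queue [46, 31] -> pop 46, enqueue [none], visited so far: [14, 6, 35, 2, 26, 40, 4, 22, 34, 46]
  queue [31] -> pop 31, enqueue [none], visited so far: [14, 6, 35, 2, 26, 40, 4, 22, 34, 46, 31]
Result: [14, 6, 35, 2, 26, 40, 4, 22, 34, 46, 31]


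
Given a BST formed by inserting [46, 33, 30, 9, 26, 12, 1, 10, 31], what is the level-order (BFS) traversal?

Tree insertion order: [46, 33, 30, 9, 26, 12, 1, 10, 31]
Tree (level-order array): [46, 33, None, 30, None, 9, 31, 1, 26, None, None, None, None, 12, None, 10]
BFS from the root, enqueuing left then right child of each popped node:
  queue [46] -> pop 46, enqueue [33], visited so far: [46]
  queue [33] -> pop 33, enqueue [30], visited so far: [46, 33]
  queue [30] -> pop 30, enqueue [9, 31], visited so far: [46, 33, 30]
  queue [9, 31] -> pop 9, enqueue [1, 26], visited so far: [46, 33, 30, 9]
  queue [31, 1, 26] -> pop 31, enqueue [none], visited so far: [46, 33, 30, 9, 31]
  queue [1, 26] -> pop 1, enqueue [none], visited so far: [46, 33, 30, 9, 31, 1]
  queue [26] -> pop 26, enqueue [12], visited so far: [46, 33, 30, 9, 31, 1, 26]
  queue [12] -> pop 12, enqueue [10], visited so far: [46, 33, 30, 9, 31, 1, 26, 12]
  queue [10] -> pop 10, enqueue [none], visited so far: [46, 33, 30, 9, 31, 1, 26, 12, 10]
Result: [46, 33, 30, 9, 31, 1, 26, 12, 10]


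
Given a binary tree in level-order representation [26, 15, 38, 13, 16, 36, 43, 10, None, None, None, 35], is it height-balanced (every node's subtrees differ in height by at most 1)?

Tree (level-order array): [26, 15, 38, 13, 16, 36, 43, 10, None, None, None, 35]
Definition: a tree is height-balanced if, at every node, |h(left) - h(right)| <= 1 (empty subtree has height -1).
Bottom-up per-node check:
  node 10: h_left=-1, h_right=-1, diff=0 [OK], height=0
  node 13: h_left=0, h_right=-1, diff=1 [OK], height=1
  node 16: h_left=-1, h_right=-1, diff=0 [OK], height=0
  node 15: h_left=1, h_right=0, diff=1 [OK], height=2
  node 35: h_left=-1, h_right=-1, diff=0 [OK], height=0
  node 36: h_left=0, h_right=-1, diff=1 [OK], height=1
  node 43: h_left=-1, h_right=-1, diff=0 [OK], height=0
  node 38: h_left=1, h_right=0, diff=1 [OK], height=2
  node 26: h_left=2, h_right=2, diff=0 [OK], height=3
All nodes satisfy the balance condition.
Result: Balanced


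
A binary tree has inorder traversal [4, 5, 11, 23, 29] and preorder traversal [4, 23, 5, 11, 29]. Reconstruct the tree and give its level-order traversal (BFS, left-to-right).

Inorder:  [4, 5, 11, 23, 29]
Preorder: [4, 23, 5, 11, 29]
Algorithm: preorder visits root first, so consume preorder in order;
for each root, split the current inorder slice at that value into
left-subtree inorder and right-subtree inorder, then recurse.
Recursive splits:
  root=4; inorder splits into left=[], right=[5, 11, 23, 29]
  root=23; inorder splits into left=[5, 11], right=[29]
  root=5; inorder splits into left=[], right=[11]
  root=11; inorder splits into left=[], right=[]
  root=29; inorder splits into left=[], right=[]
Reconstructed level-order: [4, 23, 5, 29, 11]


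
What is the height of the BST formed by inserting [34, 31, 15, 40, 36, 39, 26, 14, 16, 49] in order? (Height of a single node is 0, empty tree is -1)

Insertion order: [34, 31, 15, 40, 36, 39, 26, 14, 16, 49]
Tree (level-order array): [34, 31, 40, 15, None, 36, 49, 14, 26, None, 39, None, None, None, None, 16]
Compute height bottom-up (empty subtree = -1):
  height(14) = 1 + max(-1, -1) = 0
  height(16) = 1 + max(-1, -1) = 0
  height(26) = 1 + max(0, -1) = 1
  height(15) = 1 + max(0, 1) = 2
  height(31) = 1 + max(2, -1) = 3
  height(39) = 1 + max(-1, -1) = 0
  height(36) = 1 + max(-1, 0) = 1
  height(49) = 1 + max(-1, -1) = 0
  height(40) = 1 + max(1, 0) = 2
  height(34) = 1 + max(3, 2) = 4
Height = 4


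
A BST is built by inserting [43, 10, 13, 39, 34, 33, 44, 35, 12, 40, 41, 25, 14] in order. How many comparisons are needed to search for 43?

Search path for 43: 43
Found: True
Comparisons: 1


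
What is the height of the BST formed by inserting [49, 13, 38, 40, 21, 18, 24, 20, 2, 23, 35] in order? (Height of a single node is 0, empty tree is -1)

Insertion order: [49, 13, 38, 40, 21, 18, 24, 20, 2, 23, 35]
Tree (level-order array): [49, 13, None, 2, 38, None, None, 21, 40, 18, 24, None, None, None, 20, 23, 35]
Compute height bottom-up (empty subtree = -1):
  height(2) = 1 + max(-1, -1) = 0
  height(20) = 1 + max(-1, -1) = 0
  height(18) = 1 + max(-1, 0) = 1
  height(23) = 1 + max(-1, -1) = 0
  height(35) = 1 + max(-1, -1) = 0
  height(24) = 1 + max(0, 0) = 1
  height(21) = 1 + max(1, 1) = 2
  height(40) = 1 + max(-1, -1) = 0
  height(38) = 1 + max(2, 0) = 3
  height(13) = 1 + max(0, 3) = 4
  height(49) = 1 + max(4, -1) = 5
Height = 5


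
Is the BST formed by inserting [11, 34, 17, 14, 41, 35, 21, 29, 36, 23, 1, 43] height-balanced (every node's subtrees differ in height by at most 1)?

Tree (level-order array): [11, 1, 34, None, None, 17, 41, 14, 21, 35, 43, None, None, None, 29, None, 36, None, None, 23]
Definition: a tree is height-balanced if, at every node, |h(left) - h(right)| <= 1 (empty subtree has height -1).
Bottom-up per-node check:
  node 1: h_left=-1, h_right=-1, diff=0 [OK], height=0
  node 14: h_left=-1, h_right=-1, diff=0 [OK], height=0
  node 23: h_left=-1, h_right=-1, diff=0 [OK], height=0
  node 29: h_left=0, h_right=-1, diff=1 [OK], height=1
  node 21: h_left=-1, h_right=1, diff=2 [FAIL (|-1-1|=2 > 1)], height=2
  node 17: h_left=0, h_right=2, diff=2 [FAIL (|0-2|=2 > 1)], height=3
  node 36: h_left=-1, h_right=-1, diff=0 [OK], height=0
  node 35: h_left=-1, h_right=0, diff=1 [OK], height=1
  node 43: h_left=-1, h_right=-1, diff=0 [OK], height=0
  node 41: h_left=1, h_right=0, diff=1 [OK], height=2
  node 34: h_left=3, h_right=2, diff=1 [OK], height=4
  node 11: h_left=0, h_right=4, diff=4 [FAIL (|0-4|=4 > 1)], height=5
Node 21 violates the condition: |-1 - 1| = 2 > 1.
Result: Not balanced


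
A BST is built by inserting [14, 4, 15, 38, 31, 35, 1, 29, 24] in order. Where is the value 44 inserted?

Starting tree (level order): [14, 4, 15, 1, None, None, 38, None, None, 31, None, 29, 35, 24]
Insertion path: 14 -> 15 -> 38
Result: insert 44 as right child of 38
Final tree (level order): [14, 4, 15, 1, None, None, 38, None, None, 31, 44, 29, 35, None, None, 24]


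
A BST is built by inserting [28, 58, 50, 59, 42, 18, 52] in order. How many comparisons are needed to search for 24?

Search path for 24: 28 -> 18
Found: False
Comparisons: 2


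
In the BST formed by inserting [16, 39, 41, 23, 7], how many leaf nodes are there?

Tree built from: [16, 39, 41, 23, 7]
Tree (level-order array): [16, 7, 39, None, None, 23, 41]
Rule: A leaf has 0 children.
Per-node child counts:
  node 16: 2 child(ren)
  node 7: 0 child(ren)
  node 39: 2 child(ren)
  node 23: 0 child(ren)
  node 41: 0 child(ren)
Matching nodes: [7, 23, 41]
Count of leaf nodes: 3


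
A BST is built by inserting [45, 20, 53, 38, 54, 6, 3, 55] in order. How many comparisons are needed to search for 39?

Search path for 39: 45 -> 20 -> 38
Found: False
Comparisons: 3


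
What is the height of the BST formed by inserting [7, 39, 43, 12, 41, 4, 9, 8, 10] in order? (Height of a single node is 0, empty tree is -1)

Insertion order: [7, 39, 43, 12, 41, 4, 9, 8, 10]
Tree (level-order array): [7, 4, 39, None, None, 12, 43, 9, None, 41, None, 8, 10]
Compute height bottom-up (empty subtree = -1):
  height(4) = 1 + max(-1, -1) = 0
  height(8) = 1 + max(-1, -1) = 0
  height(10) = 1 + max(-1, -1) = 0
  height(9) = 1 + max(0, 0) = 1
  height(12) = 1 + max(1, -1) = 2
  height(41) = 1 + max(-1, -1) = 0
  height(43) = 1 + max(0, -1) = 1
  height(39) = 1 + max(2, 1) = 3
  height(7) = 1 + max(0, 3) = 4
Height = 4


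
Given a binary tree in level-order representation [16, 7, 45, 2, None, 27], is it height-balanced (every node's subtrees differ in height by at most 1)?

Tree (level-order array): [16, 7, 45, 2, None, 27]
Definition: a tree is height-balanced if, at every node, |h(left) - h(right)| <= 1 (empty subtree has height -1).
Bottom-up per-node check:
  node 2: h_left=-1, h_right=-1, diff=0 [OK], height=0
  node 7: h_left=0, h_right=-1, diff=1 [OK], height=1
  node 27: h_left=-1, h_right=-1, diff=0 [OK], height=0
  node 45: h_left=0, h_right=-1, diff=1 [OK], height=1
  node 16: h_left=1, h_right=1, diff=0 [OK], height=2
All nodes satisfy the balance condition.
Result: Balanced


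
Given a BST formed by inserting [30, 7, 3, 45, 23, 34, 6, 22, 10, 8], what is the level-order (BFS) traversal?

Tree insertion order: [30, 7, 3, 45, 23, 34, 6, 22, 10, 8]
Tree (level-order array): [30, 7, 45, 3, 23, 34, None, None, 6, 22, None, None, None, None, None, 10, None, 8]
BFS from the root, enqueuing left then right child of each popped node:
  queue [30] -> pop 30, enqueue [7, 45], visited so far: [30]
  queue [7, 45] -> pop 7, enqueue [3, 23], visited so far: [30, 7]
  queue [45, 3, 23] -> pop 45, enqueue [34], visited so far: [30, 7, 45]
  queue [3, 23, 34] -> pop 3, enqueue [6], visited so far: [30, 7, 45, 3]
  queue [23, 34, 6] -> pop 23, enqueue [22], visited so far: [30, 7, 45, 3, 23]
  queue [34, 6, 22] -> pop 34, enqueue [none], visited so far: [30, 7, 45, 3, 23, 34]
  queue [6, 22] -> pop 6, enqueue [none], visited so far: [30, 7, 45, 3, 23, 34, 6]
  queue [22] -> pop 22, enqueue [10], visited so far: [30, 7, 45, 3, 23, 34, 6, 22]
  queue [10] -> pop 10, enqueue [8], visited so far: [30, 7, 45, 3, 23, 34, 6, 22, 10]
  queue [8] -> pop 8, enqueue [none], visited so far: [30, 7, 45, 3, 23, 34, 6, 22, 10, 8]
Result: [30, 7, 45, 3, 23, 34, 6, 22, 10, 8]


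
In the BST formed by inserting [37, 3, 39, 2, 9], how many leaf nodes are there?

Tree built from: [37, 3, 39, 2, 9]
Tree (level-order array): [37, 3, 39, 2, 9]
Rule: A leaf has 0 children.
Per-node child counts:
  node 37: 2 child(ren)
  node 3: 2 child(ren)
  node 2: 0 child(ren)
  node 9: 0 child(ren)
  node 39: 0 child(ren)
Matching nodes: [2, 9, 39]
Count of leaf nodes: 3


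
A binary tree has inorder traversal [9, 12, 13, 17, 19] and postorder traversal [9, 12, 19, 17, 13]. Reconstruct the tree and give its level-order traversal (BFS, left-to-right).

Inorder:   [9, 12, 13, 17, 19]
Postorder: [9, 12, 19, 17, 13]
Algorithm: postorder visits root last, so walk postorder right-to-left;
each value is the root of the current inorder slice — split it at that
value, recurse on the right subtree first, then the left.
Recursive splits:
  root=13; inorder splits into left=[9, 12], right=[17, 19]
  root=17; inorder splits into left=[], right=[19]
  root=19; inorder splits into left=[], right=[]
  root=12; inorder splits into left=[9], right=[]
  root=9; inorder splits into left=[], right=[]
Reconstructed level-order: [13, 12, 17, 9, 19]


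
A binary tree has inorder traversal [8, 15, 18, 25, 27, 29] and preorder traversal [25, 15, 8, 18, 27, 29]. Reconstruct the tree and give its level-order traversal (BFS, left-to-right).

Inorder:  [8, 15, 18, 25, 27, 29]
Preorder: [25, 15, 8, 18, 27, 29]
Algorithm: preorder visits root first, so consume preorder in order;
for each root, split the current inorder slice at that value into
left-subtree inorder and right-subtree inorder, then recurse.
Recursive splits:
  root=25; inorder splits into left=[8, 15, 18], right=[27, 29]
  root=15; inorder splits into left=[8], right=[18]
  root=8; inorder splits into left=[], right=[]
  root=18; inorder splits into left=[], right=[]
  root=27; inorder splits into left=[], right=[29]
  root=29; inorder splits into left=[], right=[]
Reconstructed level-order: [25, 15, 27, 8, 18, 29]


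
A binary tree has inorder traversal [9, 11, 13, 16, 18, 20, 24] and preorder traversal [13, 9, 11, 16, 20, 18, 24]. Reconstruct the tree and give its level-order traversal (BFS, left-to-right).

Inorder:  [9, 11, 13, 16, 18, 20, 24]
Preorder: [13, 9, 11, 16, 20, 18, 24]
Algorithm: preorder visits root first, so consume preorder in order;
for each root, split the current inorder slice at that value into
left-subtree inorder and right-subtree inorder, then recurse.
Recursive splits:
  root=13; inorder splits into left=[9, 11], right=[16, 18, 20, 24]
  root=9; inorder splits into left=[], right=[11]
  root=11; inorder splits into left=[], right=[]
  root=16; inorder splits into left=[], right=[18, 20, 24]
  root=20; inorder splits into left=[18], right=[24]
  root=18; inorder splits into left=[], right=[]
  root=24; inorder splits into left=[], right=[]
Reconstructed level-order: [13, 9, 16, 11, 20, 18, 24]
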